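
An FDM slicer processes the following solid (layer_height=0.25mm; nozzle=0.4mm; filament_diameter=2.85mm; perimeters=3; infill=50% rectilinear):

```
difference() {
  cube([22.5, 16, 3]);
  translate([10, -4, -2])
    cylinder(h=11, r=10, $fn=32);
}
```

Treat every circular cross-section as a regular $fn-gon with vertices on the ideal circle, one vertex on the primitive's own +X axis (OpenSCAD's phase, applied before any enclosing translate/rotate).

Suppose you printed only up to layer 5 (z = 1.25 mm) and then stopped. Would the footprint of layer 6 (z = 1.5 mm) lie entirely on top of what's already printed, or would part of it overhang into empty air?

Compare the two slices. At z = 1.25: the 22.5×16 cube contributes its full rectangle (area 360.00 mm²); the r=10 cylinder at (10, -4) gives a regular 32-gon of circumradius 10 (constant along its height) (area = (32/2)·10.000²·sin(360°/32) = 312.14 mm²); Subtracting the remaining from the first: starting from the 22.5×16 cube (360.00 mm²), the r=10 cylinder at (10, -4) partially overlaps it — only the 78.52 mm² overlap (of its 312.14 mm²) is removed, clipping the outline — area = 281.48 mm². At z = 1.5: the cube (footprint 22.5×16) is included at this height (area 360.00 mm²); the cylinder at (10, -4): section is a regular 32-gon, circumradius r=10 (area = (32/2)·10.000²·sin(360°/32) = 312.14 mm²); After the difference (first − rest): starting from the 22.5×16 cube (360.00 mm²), the r=10 cylinder at (10, -4) partially overlaps it — only the 78.52 mm² overlap (of its 312.14 mm²) is removed, clipping the outline — area = 281.48 mm². Checking containment: the cross-section at z = 1.5 is a subset of the cross-section at z = 1.25.

entirely on top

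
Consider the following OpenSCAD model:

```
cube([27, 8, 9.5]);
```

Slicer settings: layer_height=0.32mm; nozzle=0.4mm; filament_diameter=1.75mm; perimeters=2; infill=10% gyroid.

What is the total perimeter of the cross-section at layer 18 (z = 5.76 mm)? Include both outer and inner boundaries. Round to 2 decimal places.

At z = 5.76 mm: the cube is present — its section is the full 27×8 rectangle (perimeter 70.00 mm). Overall, the cross-section is a single solid region. Total boundary length (outer) = 70.00 mm.

70.00 mm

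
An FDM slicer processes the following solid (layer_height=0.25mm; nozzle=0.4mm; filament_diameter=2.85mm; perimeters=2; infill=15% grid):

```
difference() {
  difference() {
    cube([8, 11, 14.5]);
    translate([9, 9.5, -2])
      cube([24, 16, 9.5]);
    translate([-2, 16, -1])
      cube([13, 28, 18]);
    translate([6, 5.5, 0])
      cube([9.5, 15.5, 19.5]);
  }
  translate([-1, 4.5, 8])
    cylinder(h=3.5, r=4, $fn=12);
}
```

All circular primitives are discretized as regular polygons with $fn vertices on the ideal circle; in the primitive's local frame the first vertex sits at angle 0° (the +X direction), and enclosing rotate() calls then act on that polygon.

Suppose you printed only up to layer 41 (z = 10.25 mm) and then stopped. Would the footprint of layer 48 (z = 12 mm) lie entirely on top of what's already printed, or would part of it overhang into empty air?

Compare the two slices. At z = 10.25: the cube is present — its section is the full 8×11 rectangle (area 88.00 mm²); the cube at (9, 9.5) is not intersected at this z (z outside [-2, 7.5]); the cube at (-2, 16) (footprint 13×28) is included at this height (area 364.00 mm²); the cube at (6, 5.5) (footprint 9.5×15.5) is included at this height (area 147.25 mm²); Taking the first minus the rest: starting from the 8×11 cube (88.00 mm²), the 13×28 cube at (-2, 16) misses the remaining region (no effect); the 9.5×15.5 cube at (6, 5.5) partially overlaps it — only the 11.00 mm² overlap (of its 147.25 mm²) is removed, clipping the outline — area = 77.00 mm²; the cylinder at (-1, 4.5): section is a regular 12-gon, circumradius r=4 (area = (12/2)·4.000²·sin(360°/12) = 48.00 mm²); Subtracting the remaining from the first: starting from that combined region (77.00 mm²), the r=4 cylinder at (-1, 4.5) partially overlaps it — only the 16.27 mm² overlap (of its 48.00 mm²) is removed, clipping the outline — area = 60.73 mm². At z = 12: the 8×11 cube contributes its full rectangle (area 88.00 mm²); the cube at (9, 9.5) is absent (z outside [-2, 7.5]); the 13×28 cube at (-2, 16) contributes its full rectangle (area 364.00 mm²); the 9.5×15.5 cube at (6, 5.5) contributes its full rectangle (area 147.25 mm²); Subtracting the remaining from the first: starting from the 8×11 cube (88.00 mm²), the 13×28 cube at (-2, 16) misses the remaining region (no effect); the 9.5×15.5 cube at (6, 5.5) partially overlaps it — only the 11.00 mm² overlap (of its 147.25 mm²) is removed, clipping the outline — area = 77.00 mm²; the cylinder at (-1, 4.5) is not intersected at this z (z outside [8, 11.5]); After the difference (first − rest): none of the subtracted shapes is present at this height, so that combined region is unchanged — area = 77.00 mm². Checking containment: at z = 12 the cross-section extends beyond the z = 10.25 cross-section by about 16.27 mm².

part overhangs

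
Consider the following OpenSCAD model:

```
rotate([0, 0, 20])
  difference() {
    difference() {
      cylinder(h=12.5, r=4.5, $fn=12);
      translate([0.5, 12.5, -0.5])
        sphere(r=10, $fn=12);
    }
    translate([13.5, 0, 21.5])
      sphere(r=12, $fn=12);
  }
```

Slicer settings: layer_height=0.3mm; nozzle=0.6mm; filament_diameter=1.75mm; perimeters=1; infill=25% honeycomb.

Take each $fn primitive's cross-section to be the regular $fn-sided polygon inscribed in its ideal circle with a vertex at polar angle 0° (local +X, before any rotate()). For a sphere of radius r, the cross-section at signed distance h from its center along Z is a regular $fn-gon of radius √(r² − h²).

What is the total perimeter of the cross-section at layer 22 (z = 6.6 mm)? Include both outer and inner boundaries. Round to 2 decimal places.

27.95 mm

At z = 6.6 mm: the r=4.5 cylinder gives a regular 12-gon of circumradius 4.5 (constant along its height) (perimeter = 2·12·4.500·sin(180°/12) = 27.95 mm); the r=10 sphere at (0.5, 12.5) contributes a regular 12-gon of circumradius √(10²−7.1²) = 7.042 (perimeter = 2·12·7.042·sin(180°/12) = 43.74 mm); Taking the first minus the rest: starting from the r=4.5 cylinder, the r=10 sphere at (0.5, 12.5) misses the remaining region (no effect) — boundary = 27.95 mm; the sphere at (13.5, 0) is not intersected at this z (|z−center|=14.900 > r=12); After the difference (first − rest): none of the subtracted shapes is present at this height, so the result so far is unchanged — boundary = 27.95 mm; (whole slice rotated 20° about Z — lengths, areas and connectivity unchanged). Overall, the cross-section is a single solid region. Total boundary length (outer) = 27.95 mm.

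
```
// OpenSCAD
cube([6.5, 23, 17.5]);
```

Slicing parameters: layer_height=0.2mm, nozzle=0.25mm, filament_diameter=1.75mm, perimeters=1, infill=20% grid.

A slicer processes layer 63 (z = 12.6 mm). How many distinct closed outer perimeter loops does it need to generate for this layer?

At z = 12.6 mm: the 6.5×23 cube contributes its full rectangle. The result has 1 disconnected region.

1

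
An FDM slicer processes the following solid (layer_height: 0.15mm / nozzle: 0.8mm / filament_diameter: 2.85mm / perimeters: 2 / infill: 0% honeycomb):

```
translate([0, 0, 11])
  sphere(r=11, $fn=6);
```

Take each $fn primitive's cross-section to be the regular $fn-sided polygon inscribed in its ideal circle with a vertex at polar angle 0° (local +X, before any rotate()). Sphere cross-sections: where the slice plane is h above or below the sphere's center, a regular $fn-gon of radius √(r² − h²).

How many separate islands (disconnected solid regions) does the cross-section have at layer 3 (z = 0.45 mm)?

1

At z = 0.45 mm: the r=11 sphere contributes a regular 6-gon of circumradius √(11²−10.55²) = 3.114. Overall, the cross-section is a single solid region. Island count = 1.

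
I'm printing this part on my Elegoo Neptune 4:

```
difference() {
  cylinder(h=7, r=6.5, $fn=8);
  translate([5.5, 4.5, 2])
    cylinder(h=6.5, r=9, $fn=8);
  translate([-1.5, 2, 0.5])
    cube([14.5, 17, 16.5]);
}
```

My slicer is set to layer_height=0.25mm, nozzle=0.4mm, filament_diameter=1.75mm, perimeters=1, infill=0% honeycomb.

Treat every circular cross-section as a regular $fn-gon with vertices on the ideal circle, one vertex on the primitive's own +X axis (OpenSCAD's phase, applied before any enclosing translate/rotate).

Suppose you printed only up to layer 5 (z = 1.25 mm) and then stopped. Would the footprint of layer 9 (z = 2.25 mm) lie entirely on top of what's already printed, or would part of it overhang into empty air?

entirely on top

Compare the two slices. At z = 1.25: the r=6.5 cylinder contributes a regular 8-gon of circumradius 6.5 (area = (8/2)·6.500²·sin(360°/8) = 119.50 mm²); the cylinder at (5.5, 4.5) does not reach this height (z outside [2, 8.5]); the cube at (-1.5, 2) is present — its section is the full 14.5×17 rectangle (area 246.50 mm²); Subtracting the remaining from the first: starting from the r=6.5 cylinder (119.50 mm²), the 14.5×17 cube at (-1.5, 2) partially overlaps it — only the 23.99 mm² overlap (of its 246.50 mm²) is removed, clipping the outline — area = 95.51 mm². At z = 2.25: the r=6.5 cylinder contributes a regular 8-gon of circumradius 6.5 (area = (8/2)·6.500²·sin(360°/8) = 119.50 mm²); the r=9 cylinder at (5.5, 4.5) gives a regular 8-gon of circumradius 9 (constant along its height) (area = (8/2)·9.000²·sin(360°/8) = 229.10 mm²); the cube at (-1.5, 2) is present — its section is the full 14.5×17 rectangle (area 246.50 mm²); After the difference (first − rest): starting from the r=6.5 cylinder (119.50 mm²), the r=9 cylinder at (5.5, 4.5) partially overlaps it — only the 67.23 mm² overlap (of its 229.10 mm²) is removed, clipping the outline; the 14.5×17 cube at (-1.5, 2) misses the remaining region (no effect) — area = 52.27 mm². Checking containment: the cross-section at z = 2.25 is a subset of the cross-section at z = 1.25.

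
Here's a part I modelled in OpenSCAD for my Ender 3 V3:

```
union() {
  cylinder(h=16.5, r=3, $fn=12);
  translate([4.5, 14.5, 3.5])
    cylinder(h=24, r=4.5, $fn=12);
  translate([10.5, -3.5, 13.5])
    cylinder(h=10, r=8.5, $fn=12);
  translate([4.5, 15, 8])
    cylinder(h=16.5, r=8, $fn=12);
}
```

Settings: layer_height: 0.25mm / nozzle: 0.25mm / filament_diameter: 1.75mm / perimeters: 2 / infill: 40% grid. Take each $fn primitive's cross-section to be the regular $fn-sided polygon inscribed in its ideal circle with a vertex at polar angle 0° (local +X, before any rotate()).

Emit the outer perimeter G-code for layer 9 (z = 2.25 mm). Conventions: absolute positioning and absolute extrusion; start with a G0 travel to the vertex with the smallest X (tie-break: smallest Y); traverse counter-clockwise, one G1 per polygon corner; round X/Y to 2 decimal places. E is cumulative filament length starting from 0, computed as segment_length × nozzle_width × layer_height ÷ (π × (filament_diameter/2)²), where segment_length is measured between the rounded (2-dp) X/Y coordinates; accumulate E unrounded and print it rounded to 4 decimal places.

G0 X-3.00 Y0.00 Z2.25
G1 X-2.60 Y-1.50 E0.0403
G1 X-1.50 Y-2.60 E0.0808
G1 X0.00 Y-3.00 E0.1211
G1 X1.50 Y-2.60 E0.1614
G1 X2.60 Y-1.50 E0.2019
G1 X3.00 Y0.00 E0.2422
G1 X2.60 Y1.50 E0.2825
G1 X1.50 Y2.60 E0.3230
G1 X0.00 Y3.00 E0.3633
G1 X-1.50 Y2.60 E0.4036
G1 X-2.60 Y1.50 E0.4441
G1 X-3.00 Y0.00 E0.4844

At z = 2.25 mm: the r=3 cylinder gives a regular 12-gon of circumradius 3 (constant along its height); the cylinder at (4.5, 14.5) is absent (z outside [3.5, 27.5]); the cylinder at (10.5, -3.5) is absent (z outside [13.5, 23.5]); the cylinder at (4.5, 15) is not intersected at this z (z outside [8, 24.5]); Combining (union): only the r=3 cylinder is present, so the union is just that shape — 1 connected region. The outline is a single polygon with 12 vertices. Extrusion per mm of travel: 0.25 × 0.25 / (π × 0.875²) = 0.025984. Accumulating E over each segment gives final E = 0.4844.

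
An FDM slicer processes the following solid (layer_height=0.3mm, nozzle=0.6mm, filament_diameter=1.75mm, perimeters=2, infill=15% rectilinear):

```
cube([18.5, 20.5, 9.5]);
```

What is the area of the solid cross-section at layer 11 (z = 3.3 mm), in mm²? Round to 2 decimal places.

379.25 mm²

At z = 3.3 mm: the cube (footprint 18.5×20.5) is included at this height (area 379.25 mm²). Overall, the cross-section is a single solid region. Net area = 379.25 mm².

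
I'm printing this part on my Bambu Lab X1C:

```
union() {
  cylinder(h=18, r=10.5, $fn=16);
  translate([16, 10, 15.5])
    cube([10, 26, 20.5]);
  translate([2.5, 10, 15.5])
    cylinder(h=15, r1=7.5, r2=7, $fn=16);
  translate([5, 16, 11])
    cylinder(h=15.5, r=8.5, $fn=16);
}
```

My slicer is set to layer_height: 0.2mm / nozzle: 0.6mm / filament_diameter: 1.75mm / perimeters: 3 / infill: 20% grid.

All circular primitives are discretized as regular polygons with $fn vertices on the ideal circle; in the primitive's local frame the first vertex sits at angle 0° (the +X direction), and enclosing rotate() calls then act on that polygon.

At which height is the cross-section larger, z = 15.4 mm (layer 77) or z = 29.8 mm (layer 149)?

layer 77 (z = 15.4 mm)

Layer 77 (z = 15.4): the cylinder: section is a regular 16-gon, circumradius r=10.5 (area = (16/2)·10.500²·sin(360°/16) = 337.53 mm²); the cube at (16, 10) is absent (z outside [15.5, 36]); the cone at (2.5, 10) does not reach this height (z outside [15.5, 30.5]); the r=8.5 cylinder at (5, 16) contributes a regular 16-gon of circumradius 8.5 (area = (16/2)·8.500²·sin(360°/16) = 221.19 mm²); Combining (union): the regions partially overlap — summed areas 558.72 mm² minus the doubly-counted overlap 11.24 mm² gives 547.47 mm² — area = 547.47 mm². So its area = 547.47 mm². Layer 149 (z = 29.8): the cylinder is not intersected at this z (z outside [0, 18]); the 10×26 cube at (16, 10) contributes its full rectangle (area 260.00 mm²); the cone at (2.5, 10) contributes a regular 16-gon of circumradius 7.023 (interpolated between r1=7.5 and r2=7 at t=0.953) (area = (16/2)·7.023²·sin(360°/16) = 151.01 mm²); the cylinder at (5, 16) is absent (z outside [11, 26.5]); Combining (union): the 2 present regions are separate (no shared area or edge), so areas and boundary lengths simply add and each stays a separate island — area = 411.01 mm². So its area = 411.01 mm². Layer 77 is larger (547.47 vs 411.01 mm²).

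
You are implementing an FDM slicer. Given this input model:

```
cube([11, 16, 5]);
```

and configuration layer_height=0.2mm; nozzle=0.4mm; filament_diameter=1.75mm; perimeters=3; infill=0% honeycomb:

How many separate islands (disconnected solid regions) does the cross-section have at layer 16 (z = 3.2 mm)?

At z = 3.2 mm: the 11×16 cube contributes its full rectangle. Overall, the cross-section is a single solid region. Island count = 1.

1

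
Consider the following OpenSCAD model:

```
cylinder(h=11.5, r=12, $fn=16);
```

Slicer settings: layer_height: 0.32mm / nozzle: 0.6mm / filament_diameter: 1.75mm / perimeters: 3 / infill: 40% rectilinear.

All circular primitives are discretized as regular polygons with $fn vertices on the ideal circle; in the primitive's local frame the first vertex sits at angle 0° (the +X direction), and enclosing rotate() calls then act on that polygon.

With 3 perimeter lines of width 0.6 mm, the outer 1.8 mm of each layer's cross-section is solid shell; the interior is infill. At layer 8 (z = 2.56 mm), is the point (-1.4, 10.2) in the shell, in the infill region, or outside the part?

At z = 2.56 mm: the r=12 cylinder gives a regular 16-gon of circumradius 12 (constant along its height). Overall, the cross-section is a single solid region. The nearest boundary edge runs (0.00, 12.00)→(-4.59, 11.09); distance from the point to it = 1.49 mm. The point is inside the cross-section, 1.49 mm from the nearest boundary — within the 1.8 mm shell band (3 × 0.6).

shell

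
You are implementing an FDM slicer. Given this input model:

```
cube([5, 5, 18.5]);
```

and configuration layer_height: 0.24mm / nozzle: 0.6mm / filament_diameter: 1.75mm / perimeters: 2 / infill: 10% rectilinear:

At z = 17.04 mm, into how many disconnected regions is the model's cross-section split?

1

At z = 17.04 mm: the cube (footprint 5×5) is included at this height. The result has 1 disconnected region.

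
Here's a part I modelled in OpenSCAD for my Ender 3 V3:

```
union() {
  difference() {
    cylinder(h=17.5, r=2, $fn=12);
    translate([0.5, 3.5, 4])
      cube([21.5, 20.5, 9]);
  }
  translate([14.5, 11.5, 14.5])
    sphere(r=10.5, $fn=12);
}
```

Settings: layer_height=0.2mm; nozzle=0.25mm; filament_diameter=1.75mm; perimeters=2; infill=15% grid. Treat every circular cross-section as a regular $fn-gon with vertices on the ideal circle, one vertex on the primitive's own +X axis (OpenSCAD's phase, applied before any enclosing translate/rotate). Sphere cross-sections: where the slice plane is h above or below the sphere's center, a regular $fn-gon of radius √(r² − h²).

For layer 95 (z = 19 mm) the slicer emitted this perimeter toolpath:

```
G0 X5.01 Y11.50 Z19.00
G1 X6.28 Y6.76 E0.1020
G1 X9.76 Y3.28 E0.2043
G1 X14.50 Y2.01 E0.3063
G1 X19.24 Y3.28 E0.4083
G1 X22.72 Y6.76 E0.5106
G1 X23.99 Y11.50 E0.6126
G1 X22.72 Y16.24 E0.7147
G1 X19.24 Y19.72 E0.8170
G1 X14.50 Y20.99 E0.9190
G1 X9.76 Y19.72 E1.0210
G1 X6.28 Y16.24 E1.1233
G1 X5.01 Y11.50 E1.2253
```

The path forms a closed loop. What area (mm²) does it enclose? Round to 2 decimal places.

Apply the shoelace formula to the sequence of (X, Y) vertices; enclosed area = 270.13 mm².

270.13 mm²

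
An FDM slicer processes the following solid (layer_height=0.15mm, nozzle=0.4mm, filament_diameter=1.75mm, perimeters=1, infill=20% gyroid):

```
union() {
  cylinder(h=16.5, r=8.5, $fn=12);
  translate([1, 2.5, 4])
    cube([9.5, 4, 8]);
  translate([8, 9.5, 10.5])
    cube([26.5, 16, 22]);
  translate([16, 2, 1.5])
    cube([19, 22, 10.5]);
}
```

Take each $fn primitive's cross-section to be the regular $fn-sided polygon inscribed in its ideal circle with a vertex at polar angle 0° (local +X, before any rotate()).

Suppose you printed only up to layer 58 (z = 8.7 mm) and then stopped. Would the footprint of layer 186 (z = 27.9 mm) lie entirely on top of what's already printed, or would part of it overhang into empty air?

Compare the two slices. At z = 8.7: the cylinder: section is a regular 12-gon, circumradius r=8.5 (area = (12/2)·8.500²·sin(360°/12) = 216.75 mm²); the cube at (1, 2.5) (footprint 9.5×4) is included at this height (area 38.00 mm²); the cube at (8, 9.5) does not reach this height (z outside [10.5, 32.5]); the cube at (16, 2) is present — its section is the full 19×22 rectangle (area 418.00 mm²); Taking the union: the regions partially overlap — summed areas 672.75 mm² minus the doubly-counted overlap 23.32 mm² gives 649.43 mm² — area = 649.43 mm². At z = 27.9: the cylinder is absent (z outside [0, 16.5]); the cube at (1, 2.5) is absent (z outside [4, 12]); the 26.5×16 cube at (8, 9.5) contributes its full rectangle (area 424.00 mm²); the cube at (16, 2) does not reach this height (z outside [1.5, 12]); Combining (union): only the 26.5×16 cube at (8, 9.5) is present, so the union is just that shape — area = 424.00 mm². Checking containment: at z = 27.9 the cross-section extends beyond the z = 8.7 cross-section by about 155.75 mm².

part overhangs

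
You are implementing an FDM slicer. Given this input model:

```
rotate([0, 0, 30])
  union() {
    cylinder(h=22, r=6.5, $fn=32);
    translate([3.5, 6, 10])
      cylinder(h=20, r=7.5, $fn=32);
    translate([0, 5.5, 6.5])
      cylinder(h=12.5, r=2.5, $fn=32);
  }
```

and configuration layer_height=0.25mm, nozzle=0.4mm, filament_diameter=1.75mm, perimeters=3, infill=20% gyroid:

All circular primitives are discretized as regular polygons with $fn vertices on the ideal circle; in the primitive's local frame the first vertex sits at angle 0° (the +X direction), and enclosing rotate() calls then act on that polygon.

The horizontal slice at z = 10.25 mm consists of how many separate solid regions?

1

At z = 10.25 mm: the cylinder: section is a regular 32-gon, circumradius r=6.5; the r=7.5 cylinder at (3.5, 6) contributes a regular 32-gon of circumradius 7.5; the r=2.5 cylinder at (0, 5.5) gives a regular 32-gon of circumradius 2.5 (constant along its height); Taking the union: the regions partially overlap (shared area 79.35 mm²), so overlapping operands fuse into one piece — 1 connected region; (rotated 30° about Z; rotation is an isometry so areas/perimeters/island counts are preserved). The result has 1 disconnected region.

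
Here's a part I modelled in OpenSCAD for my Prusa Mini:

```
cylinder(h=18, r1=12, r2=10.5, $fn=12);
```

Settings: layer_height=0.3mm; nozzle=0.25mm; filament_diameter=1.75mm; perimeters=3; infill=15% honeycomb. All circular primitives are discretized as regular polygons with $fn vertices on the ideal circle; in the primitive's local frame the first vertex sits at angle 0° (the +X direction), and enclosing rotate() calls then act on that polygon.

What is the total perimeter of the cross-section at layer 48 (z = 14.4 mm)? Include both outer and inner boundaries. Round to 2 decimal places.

67.09 mm

At z = 14.4 mm: the cone: at t=0.800 of its height the radius interpolates to r₁+(r₂−r₁)t = 10.800, giving a regular 12-gon of that circumradius (perimeter = 2·12·10.800·sin(180°/12) = 67.09 mm). Overall, the cross-section is a single solid region. Total boundary length (outer) = 67.09 mm.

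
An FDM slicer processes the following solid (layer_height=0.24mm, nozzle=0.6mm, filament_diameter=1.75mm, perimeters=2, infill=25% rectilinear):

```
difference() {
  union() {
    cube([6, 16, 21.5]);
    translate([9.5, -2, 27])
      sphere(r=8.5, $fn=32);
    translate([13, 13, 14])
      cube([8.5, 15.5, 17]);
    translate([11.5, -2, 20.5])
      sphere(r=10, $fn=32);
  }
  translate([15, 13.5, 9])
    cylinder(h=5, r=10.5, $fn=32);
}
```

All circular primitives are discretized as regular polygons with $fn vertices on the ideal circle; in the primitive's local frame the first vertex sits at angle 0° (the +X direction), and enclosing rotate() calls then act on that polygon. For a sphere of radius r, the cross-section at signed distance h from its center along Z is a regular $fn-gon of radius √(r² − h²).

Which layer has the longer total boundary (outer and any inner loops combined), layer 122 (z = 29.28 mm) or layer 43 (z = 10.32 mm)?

layer 122 (z = 29.28 mm)

Layer 122 (z = 29.28): the cube is not intersected at this z (z outside [0, 21.5]); the sphere at (9.5, -2): section is a regular 32-gon, circumradius = √(r²−h²) = √(8.5²−2.28²) = 8.189 (perimeter = 2·32·8.189·sin(180°/32) = 51.37 mm); the 8.5×15.5 cube at (13, 13) contributes its full rectangle (perimeter 48.00 mm); the r=10 sphere at (11.5, -2) contributes a regular 32-gon of circumradius √(10²−8.78²) = 4.787 (perimeter = 2·32·4.787·sin(180°/32) = 30.03 mm); Taking the union: the regions partially overlap (shared area 71.52 mm²), so the edge portions inside another operand are dropped and the merged outline is re-measured after clipping — boundary = 99.37 mm; the cylinder at (15, 13.5) is not intersected at this z (z outside [9, 14]); After the difference (first − rest): none of the subtracted shapes is present at this height, so the result so far is unchanged — boundary = 99.37 mm. So its perimeter = 99.37 mm. Layer 43 (z = 10.32): the cube (footprint 6×16) is included at this height (perimeter 44.00 mm); the sphere at (9.5, -2) does not reach this height (|z−center|=16.680 > r=8.5); the cube at (13, 13) is not intersected at this z (z outside [14, 31]); the sphere at (11.5, -2) does not reach this height (|z−center|=10.180 > r=10); Merging all regions: only the 6×16 cube is present, so the union is just that shape — boundary = 44.00 mm; the cylinder at (15, 13.5): section is a regular 32-gon, circumradius r=10.5 (perimeter = 2·32·10.500·sin(180°/32) = 65.87 mm); After the difference (first − rest): starting from that combined region, the r=10.5 cylinder at (15, 13.5) partially overlaps it — only the 8.72 mm² overlap (of its 344.14 mm²) is removed, clipping the outline — boundary = 43.14 mm. So its perimeter = 43.14 mm. Layer 122 is larger (99.37 vs 43.14 mm).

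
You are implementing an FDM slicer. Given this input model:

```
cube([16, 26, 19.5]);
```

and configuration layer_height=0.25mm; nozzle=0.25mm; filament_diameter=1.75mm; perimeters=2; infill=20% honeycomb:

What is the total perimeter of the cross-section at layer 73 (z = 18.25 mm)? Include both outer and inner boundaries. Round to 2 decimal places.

84.00 mm

At z = 18.25 mm: the 16×26 cube contributes its full rectangle (perimeter 84.00 mm). Overall, the cross-section is a single solid region. Total boundary length (outer) = 84.00 mm.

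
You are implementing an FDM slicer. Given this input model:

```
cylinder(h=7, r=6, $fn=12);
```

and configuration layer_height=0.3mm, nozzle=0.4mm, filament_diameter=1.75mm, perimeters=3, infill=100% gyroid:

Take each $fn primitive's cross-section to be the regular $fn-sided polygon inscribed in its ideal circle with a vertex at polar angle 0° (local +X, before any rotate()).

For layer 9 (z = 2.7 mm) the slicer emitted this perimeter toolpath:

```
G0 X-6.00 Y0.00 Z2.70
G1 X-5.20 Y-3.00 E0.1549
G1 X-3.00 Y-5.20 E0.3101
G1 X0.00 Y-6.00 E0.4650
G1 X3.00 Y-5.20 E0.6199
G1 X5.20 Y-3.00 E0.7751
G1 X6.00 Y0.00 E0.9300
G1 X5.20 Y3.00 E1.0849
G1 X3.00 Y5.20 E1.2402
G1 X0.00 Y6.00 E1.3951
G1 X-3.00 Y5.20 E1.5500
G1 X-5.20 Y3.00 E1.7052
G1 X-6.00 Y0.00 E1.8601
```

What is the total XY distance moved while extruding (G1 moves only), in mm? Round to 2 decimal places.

37.28 mm

Sum the Euclidean lengths of each G1 segment: total = 37.28 mm.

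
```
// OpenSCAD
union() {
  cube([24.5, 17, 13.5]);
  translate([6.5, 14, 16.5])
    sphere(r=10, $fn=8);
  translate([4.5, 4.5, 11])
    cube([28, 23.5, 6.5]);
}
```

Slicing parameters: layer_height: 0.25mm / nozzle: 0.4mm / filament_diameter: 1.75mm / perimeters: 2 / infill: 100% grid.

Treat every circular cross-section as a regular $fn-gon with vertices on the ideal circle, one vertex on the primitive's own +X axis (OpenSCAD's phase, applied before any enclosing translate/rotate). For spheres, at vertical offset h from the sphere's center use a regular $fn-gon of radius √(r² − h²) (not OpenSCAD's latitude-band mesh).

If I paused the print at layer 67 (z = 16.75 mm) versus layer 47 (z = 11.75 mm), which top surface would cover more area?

Layer 67 (z = 16.75): the cube does not reach this height (z outside [0, 13.5]); the r=10 sphere at (6.5, 14) contributes a regular 8-gon of circumradius √(10²−0.25²) = 9.997 (area = (8/2)·9.997²·sin(360°/8) = 282.67 mm²); the cube at (4.5, 4.5) (footprint 28×23.5) is included at this height (area 658.00 mm²); Combining (union): the regions partially overlap — summed areas 940.67 mm² minus the doubly-counted overlap 179.07 mm² gives 761.60 mm² — area = 761.60 mm². So its area = 761.60 mm². Layer 47 (z = 11.75): the cube (footprint 24.5×17) is included at this height (area 416.50 mm²); the r=10 sphere at (6.5, 14) contributes a regular 8-gon of circumradius √(10²−4.75²) = 8.800 (area = (8/2)·8.800²·sin(360°/8) = 219.03 mm²); the cube at (4.5, 4.5) is present — its section is the full 28×23.5 rectangle (area 658.00 mm²); Taking the union: the regions partially overlap — summed areas 1293.53 mm² minus the doubly-counted overlap 438.16 mm² gives 855.37 mm² — area = 855.37 mm². So its area = 855.37 mm². Layer 47 is larger (855.37 vs 761.60 mm²).

layer 47 (z = 11.75 mm)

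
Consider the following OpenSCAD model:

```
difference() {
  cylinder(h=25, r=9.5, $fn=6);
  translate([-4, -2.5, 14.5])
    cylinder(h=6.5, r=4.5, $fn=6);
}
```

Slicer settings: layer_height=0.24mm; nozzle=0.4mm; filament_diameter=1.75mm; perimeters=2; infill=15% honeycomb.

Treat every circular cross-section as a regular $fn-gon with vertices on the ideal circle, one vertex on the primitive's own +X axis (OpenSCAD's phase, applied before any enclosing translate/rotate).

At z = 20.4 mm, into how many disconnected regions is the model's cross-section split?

At z = 20.4 mm: the cylinder: section is a regular 6-gon, circumradius r=9.5; the r=4.5 cylinder at (-4, -2.5) contributes a regular 6-gon of circumradius 4.5; Taking the first minus the rest: starting from the r=9.5 cylinder, the r=4.5 cylinder at (-4, -2.5) partially overlaps it — only the 50.80 mm² overlap (of its 52.61 mm²) is removed, clipping the outline — 1 connected region. The result has 1 disconnected region.

1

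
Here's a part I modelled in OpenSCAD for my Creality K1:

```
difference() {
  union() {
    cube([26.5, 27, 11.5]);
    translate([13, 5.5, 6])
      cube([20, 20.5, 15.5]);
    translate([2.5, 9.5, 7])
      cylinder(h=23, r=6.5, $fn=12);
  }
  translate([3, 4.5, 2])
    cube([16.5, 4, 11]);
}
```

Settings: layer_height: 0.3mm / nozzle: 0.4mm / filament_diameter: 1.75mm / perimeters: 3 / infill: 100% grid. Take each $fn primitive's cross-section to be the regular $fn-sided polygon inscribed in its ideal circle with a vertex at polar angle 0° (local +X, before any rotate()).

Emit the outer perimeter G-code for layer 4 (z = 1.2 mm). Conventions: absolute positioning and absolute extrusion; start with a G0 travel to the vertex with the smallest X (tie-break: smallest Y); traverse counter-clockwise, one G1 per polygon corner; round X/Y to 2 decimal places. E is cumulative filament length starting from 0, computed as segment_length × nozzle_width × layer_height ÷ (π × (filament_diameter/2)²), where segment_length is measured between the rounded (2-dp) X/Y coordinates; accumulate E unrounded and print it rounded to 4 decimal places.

G0 X0.00 Y0.00 Z1.20
G1 X26.50 Y0.00 E1.3221
G1 X26.50 Y27.00 E2.6691
G1 X0.00 Y27.00 E3.9912
G1 X0.00 Y0.00 E5.3383

At z = 1.2 mm: the cube (footprint 26.5×27) is included at this height; the cube at (13, 5.5) is absent (z outside [6, 21.5]); the cylinder at (2.5, 9.5) is not intersected at this z (z outside [7, 30]); Combining (union): only the 26.5×27 cube is present, so the union is just that shape — 1 connected region; the cube at (3, 4.5) is not intersected at this z (z outside [2, 13]); Subtracting the remaining from the first: none of the subtracted shapes is present at this height, so the result so far is unchanged — 1 connected region. The outline is a single polygon with 4 vertices. Extrusion per mm of travel: 0.4 × 0.3 / (π × 0.875²) = 0.049890. Accumulating E over each segment gives final E = 5.3383.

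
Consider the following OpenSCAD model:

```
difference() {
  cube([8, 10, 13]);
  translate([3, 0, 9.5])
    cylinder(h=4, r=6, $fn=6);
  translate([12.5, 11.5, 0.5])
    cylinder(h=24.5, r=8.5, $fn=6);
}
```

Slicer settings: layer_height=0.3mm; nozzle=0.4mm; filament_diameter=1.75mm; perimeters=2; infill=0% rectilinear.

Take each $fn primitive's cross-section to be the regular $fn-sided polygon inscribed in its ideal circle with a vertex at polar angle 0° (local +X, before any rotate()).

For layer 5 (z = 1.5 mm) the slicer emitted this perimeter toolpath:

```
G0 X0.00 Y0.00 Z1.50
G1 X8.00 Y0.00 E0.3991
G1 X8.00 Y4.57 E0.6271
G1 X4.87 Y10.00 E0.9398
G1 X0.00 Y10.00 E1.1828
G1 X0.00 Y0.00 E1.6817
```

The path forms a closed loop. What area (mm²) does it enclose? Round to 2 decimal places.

Apply the shoelace formula to the sequence of (X, Y) vertices; enclosed area = 71.50 mm².

71.50 mm²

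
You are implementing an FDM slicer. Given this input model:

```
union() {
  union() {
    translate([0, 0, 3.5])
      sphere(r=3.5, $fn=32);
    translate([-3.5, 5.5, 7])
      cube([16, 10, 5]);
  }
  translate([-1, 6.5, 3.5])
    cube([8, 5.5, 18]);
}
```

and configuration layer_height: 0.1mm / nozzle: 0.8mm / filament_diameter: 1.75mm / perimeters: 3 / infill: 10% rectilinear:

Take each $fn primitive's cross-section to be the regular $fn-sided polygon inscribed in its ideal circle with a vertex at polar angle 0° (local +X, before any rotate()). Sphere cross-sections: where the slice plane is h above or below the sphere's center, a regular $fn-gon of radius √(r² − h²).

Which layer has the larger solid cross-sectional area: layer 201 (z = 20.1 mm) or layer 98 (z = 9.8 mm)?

layer 98 (z = 9.8 mm)

Layer 201 (z = 20.1): the sphere does not reach this height (|z−center|=16.600 > r=3.5); the cube at (-3.5, 5.5) is absent (z outside [7, 12]); Taking the union: nothing is present at this height; the cube at (-1, 6.5) (footprint 8×5.5) is included at this height (area 44.00 mm²); Taking the union: only the 8×5.5 cube at (-1, 6.5) is present, so the union is just that shape — area = 44.00 mm². So its area = 44.00 mm². Layer 98 (z = 9.8): the sphere is absent (|z−center|=6.300 > r=3.5); the cube at (-3.5, 5.5) is present — its section is the full 16×10 rectangle (area 160.00 mm²); Merging all regions: only the 16×10 cube at (-3.5, 5.5) is present, so the union is just that shape — area = 160.00 mm²; the 8×5.5 cube at (-1, 6.5) contributes its full rectangle (area 44.00 mm²); Combining (union): the 8×5.5 cube at (-1, 6.5) lies entirely inside the result so far, so the union is just the result so far — area = 160.00 mm². So its area = 160.00 mm². Layer 98 is larger (160.00 vs 44.00 mm²).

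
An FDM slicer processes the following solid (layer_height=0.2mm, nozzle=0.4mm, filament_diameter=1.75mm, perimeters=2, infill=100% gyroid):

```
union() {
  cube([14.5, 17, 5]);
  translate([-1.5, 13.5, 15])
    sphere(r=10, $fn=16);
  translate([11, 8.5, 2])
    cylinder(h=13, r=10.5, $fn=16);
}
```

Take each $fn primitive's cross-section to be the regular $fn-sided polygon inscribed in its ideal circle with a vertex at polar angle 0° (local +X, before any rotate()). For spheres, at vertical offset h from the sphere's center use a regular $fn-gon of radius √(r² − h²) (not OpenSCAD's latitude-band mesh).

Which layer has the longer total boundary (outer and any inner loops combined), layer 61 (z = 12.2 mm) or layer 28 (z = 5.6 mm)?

Layer 61 (z = 12.2): the cube is not intersected at this z (z outside [0, 5]); the r=10 sphere at (-1.5, 13.5) slices to a regular 16-gon of circumradius 9.600 (√(r²−h²) with h=2.8 from center) (perimeter = 2·16·9.600·sin(180°/16) = 59.93 mm); the r=10.5 cylinder at (11, 8.5) gives a regular 16-gon of circumradius 10.5 (constant along its height) (perimeter = 2·16·10.500·sin(180°/16) = 65.55 mm); Combining (union): the regions partially overlap (shared area 64.26 mm²), so the edge portions inside another operand are dropped and the merged outline is re-measured after clipping — boundary = 92.39 mm. So its perimeter = 92.39 mm. Layer 28 (z = 5.6): the cube does not reach this height (z outside [0, 5]); the r=10 sphere at (-1.5, 13.5) contributes a regular 16-gon of circumradius √(10²−9.4²) = 3.412 (perimeter = 2·16·3.412·sin(180°/16) = 21.30 mm); the cylinder at (11, 8.5): section is a regular 16-gon, circumradius r=10.5 (perimeter = 2·16·10.500·sin(180°/16) = 65.55 mm); Merging all regions: the regions partially overlap (shared area 0.51 mm²), so the edge portions inside another operand are dropped and the merged outline is re-measured after clipping — boundary = 82.24 mm. So its perimeter = 82.24 mm. Layer 61 is larger (92.39 vs 82.24 mm).

layer 61 (z = 12.2 mm)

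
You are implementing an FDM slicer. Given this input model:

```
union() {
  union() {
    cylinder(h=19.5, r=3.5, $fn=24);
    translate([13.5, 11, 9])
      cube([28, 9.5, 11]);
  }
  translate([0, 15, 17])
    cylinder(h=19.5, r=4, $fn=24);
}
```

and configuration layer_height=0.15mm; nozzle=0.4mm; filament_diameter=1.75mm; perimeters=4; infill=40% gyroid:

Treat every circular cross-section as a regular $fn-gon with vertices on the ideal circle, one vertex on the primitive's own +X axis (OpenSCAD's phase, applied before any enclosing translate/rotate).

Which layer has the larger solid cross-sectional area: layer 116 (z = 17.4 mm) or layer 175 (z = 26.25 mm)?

Layer 116 (z = 17.4): the cylinder: section is a regular 24-gon, circumradius r=3.5 (area = (24/2)·3.500²·sin(360°/24) = 38.05 mm²); the cube at (13.5, 11) is present — its section is the full 28×9.5 rectangle (area 266.00 mm²); Merging all regions: the 2 present regions are separate (no shared area or edge), so areas and boundary lengths simply add and each stays a separate island — area = 304.05 mm²; the r=4 cylinder at (0, 15) contributes a regular 24-gon of circumradius 4 (area = (24/2)·4.000²·sin(360°/24) = 49.69 mm²); Taking the union: the 2 present regions are separate (no shared area or edge), so areas and boundary lengths simply add and each stays a separate island — area = 353.74 mm². So its area = 353.74 mm². Layer 175 (z = 26.25): the cylinder does not reach this height (z outside [0, 19.5]); the cube at (13.5, 11) does not reach this height (z outside [9, 20]); Taking the union: nothing is present at this height; the cylinder at (0, 15): section is a regular 24-gon, circumradius r=4 (area = (24/2)·4.000²·sin(360°/24) = 49.69 mm²); Taking the union: only the r=4 cylinder at (0, 15) is present, so the union is just that shape — area = 49.69 mm². So its area = 49.69 mm². Layer 116 is larger (353.74 vs 49.69 mm²).

layer 116 (z = 17.4 mm)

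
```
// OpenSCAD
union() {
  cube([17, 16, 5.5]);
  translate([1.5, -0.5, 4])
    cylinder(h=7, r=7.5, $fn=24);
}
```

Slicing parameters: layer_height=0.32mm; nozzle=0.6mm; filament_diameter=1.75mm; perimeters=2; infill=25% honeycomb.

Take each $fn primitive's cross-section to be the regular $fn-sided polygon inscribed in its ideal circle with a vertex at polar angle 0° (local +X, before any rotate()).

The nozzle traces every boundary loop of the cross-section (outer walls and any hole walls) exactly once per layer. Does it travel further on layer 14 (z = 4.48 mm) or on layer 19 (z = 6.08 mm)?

layer 14 (z = 4.48 mm)

Layer 14 (z = 4.48): the cube (footprint 17×16) is included at this height (perimeter 66.00 mm); the r=7.5 cylinder at (1.5, -0.5) contributes a regular 24-gon of circumradius 7.5 (perimeter = 2·24·7.500·sin(180°/24) = 46.99 mm); Combining (union): the regions partially overlap (shared area 50.29 mm²), so the edge portions inside another operand are dropped and the merged outline is re-measured after clipping — boundary = 84.50 mm. So its perimeter = 84.50 mm. Layer 19 (z = 6.08): the cube is not intersected at this z (z outside [0, 5.5]); the r=7.5 cylinder at (1.5, -0.5) contributes a regular 24-gon of circumradius 7.5 (perimeter = 2·24·7.500·sin(180°/24) = 46.99 mm); Combining (union): only the r=7.5 cylinder at (1.5, -0.5) is present, so the union is just that shape — boundary = 46.99 mm. So its perimeter = 46.99 mm. Layer 14 is larger (84.50 vs 46.99 mm).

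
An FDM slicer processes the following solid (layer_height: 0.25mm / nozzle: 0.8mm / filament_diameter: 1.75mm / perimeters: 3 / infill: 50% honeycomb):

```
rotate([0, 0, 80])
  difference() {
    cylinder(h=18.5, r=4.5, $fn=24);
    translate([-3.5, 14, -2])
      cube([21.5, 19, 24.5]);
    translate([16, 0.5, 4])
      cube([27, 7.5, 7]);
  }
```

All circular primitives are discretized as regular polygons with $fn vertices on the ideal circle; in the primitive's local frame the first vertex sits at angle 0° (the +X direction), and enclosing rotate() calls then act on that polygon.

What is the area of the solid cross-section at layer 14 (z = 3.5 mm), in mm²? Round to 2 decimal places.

At z = 3.5 mm: the r=4.5 cylinder gives a regular 24-gon of circumradius 4.5 (constant along its height) (area = (24/2)·4.500²·sin(360°/24) = 62.89 mm²); the 21.5×19 cube at (-3.5, 14) contributes its full rectangle (area 408.50 mm²); the cube at (16, 0.5) is not intersected at this z (z outside [4, 11]); Taking the first minus the rest: starting from the r=4.5 cylinder (62.89 mm²), the 21.5×19 cube at (-3.5, 14) misses the remaining region (no effect) — area = 62.89 mm²; (rotated 80° about Z; rotation is an isometry so areas/perimeters/island counts are preserved). Overall, the cross-section is a single solid region. Net area = 62.89 mm².

62.89 mm²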